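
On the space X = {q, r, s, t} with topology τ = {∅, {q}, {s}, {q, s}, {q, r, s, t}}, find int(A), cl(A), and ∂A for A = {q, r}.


int(A) = {q}, cl(A) = {q, r, t}, ∂A = {r, t}.

Closed sets in (X, τ) are complements of opens:
  closed(X, τ) = {∅, {r, t}, {q, r, t}, {r, s, t}, {q, r, s, t}}.
int(A) = ⋃ {U ∈ τ : U ⊆ A}. Opens contained in A: ∅, {q}.
Taking the union of these: int(A) = {q}.
cl(A) = ⋂ {C closed : A ⊆ C}. Closed sets containing A: {q, r, t}, {q, r, s, t}.
Intersecting these: cl(A) = {q, r, t}.
∂A = cl(A) ∖ int(A) = {q, r, t} ∖ {q} = {r, t}.


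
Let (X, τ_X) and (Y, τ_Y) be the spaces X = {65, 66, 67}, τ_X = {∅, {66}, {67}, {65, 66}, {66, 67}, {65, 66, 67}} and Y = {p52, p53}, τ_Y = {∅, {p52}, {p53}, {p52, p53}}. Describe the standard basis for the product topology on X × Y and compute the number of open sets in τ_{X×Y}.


Basis B = {∅ × ∅, {66} × {p52}, {66} × {p53}, {67} × {p52}, {67} × {p53}, {65, 66} × {p52}, {65, 66} × {p53}, {66} × {p52, p53}, {66, 67} × {p52}, {66, 67} × {p53}, {67} × {p52, p53}, {65, 66, 67} × {p52}, {65, 66, 67} × {p53}, {65, 66} × {p52, p53}, {66, 67} × {p52, p53}, {65, 66, 67} × {p52, p53}}; |τ_{X×Y}| = 36.

Enumerate products U × V with U ∈ τ_X, V ∈ τ_Y (deduplicated):
  ∅ × ∅ = {} (∅)
  {66} × {p52} = {(66,p52)}
  {66} × {p53} = {(66,p53)}
  {67} × {p52} = {(67,p52)}
  {67} × {p53} = {(67,p53)}
  {65, 66} × {p52} = {(65,p52), (66,p52)}
  {65, 66} × {p53} = {(65,p53), (66,p53)}
  {66} × {p52, p53} = {(66,p52), (66,p53)}
  {66, 67} × {p52} = {(66,p52), (67,p52)}
  {66, 67} × {p53} = {(66,p53), (67,p53)}
  {67} × {p52, p53} = {(67,p52), (67,p53)}
  {65, 66, 67} × {p52} = {(65,p52), (66,p52), (67,p52)}
  {65, 66, 67} × {p53} = {(65,p53), (66,p53), (67,p53)}
  {65, 66} × {p52, p53} = {(65,p52), (65,p53), (66,p52), (66,p53)}
  {66, 67} × {p52, p53} = {(66,p52), (66,p53), (67,p52), (67,p53)}
  {65, 66, 67} × {p52, p53} = {(65,p52), (65,p53), (66,p52), (66,p53), (67,p52), (67,p53)}
These 16 distinct sets form the basis B.
Close under arbitrary unions to get τ_{X×Y}; counting gives |τ_{X×Y}| = 36.


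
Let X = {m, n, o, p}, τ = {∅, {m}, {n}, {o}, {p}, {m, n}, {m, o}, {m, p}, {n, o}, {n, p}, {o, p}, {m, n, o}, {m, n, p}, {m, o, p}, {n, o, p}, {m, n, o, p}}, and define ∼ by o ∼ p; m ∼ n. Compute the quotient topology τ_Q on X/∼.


X/∼ = {[m=n], [o=p]}; |τ_Q| = 4.

Equivalence classes: [m=n], [o=p].
Quotient map π: X → X/∼ sends m ↦ [m=n], n ↦ [m=n], o ↦ [o=p], p ↦ [o=p].
For each subset V ⊆ X/∼, compute π^{-1}(V) ⊆ X and check whether π^{-1}(V) ∈ τ. V is open in τ_Q iff π^{-1}(V) ∈ τ.
  V = {}: π^{-1}(V) = ∅ ∈ τ ✓.
  V = {[m=n]}: π^{-1}(V) = {m, n} ∈ τ ✓.
  V = {[o=p]}: π^{-1}(V) = {o, p} ∈ τ ✓.
  V = {[m=n], [o=p]}: π^{-1}(V) = {m, n, o, p} ∈ τ ✓.
Open sets in the quotient: τ_Q = {{}, {[m=n]}, {[o=p]}, {[m=n], [o=p]}} (4 elements).


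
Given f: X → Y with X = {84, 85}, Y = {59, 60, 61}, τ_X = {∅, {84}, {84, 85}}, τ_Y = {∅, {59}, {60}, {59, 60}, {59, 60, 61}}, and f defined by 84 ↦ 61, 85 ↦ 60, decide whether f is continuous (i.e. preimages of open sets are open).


f is NOT continuous.

Compute f^{-1}(U) for each U ∈ τ_Y:
  U = ∅: f^{-1}(U) = ∅ ∈ τ_X ✓.
  U = {59}: f^{-1}(U) = ∅ ∈ τ_X ✓.
  U = {60}: f^{-1}(U) = {85} ∉ τ_X ✗.
  U = {59, 60}: f^{-1}(U) = {85} ∉ τ_X ✗.
  U = {59, 60, 61}: f^{-1}(U) = {84, 85} ∈ τ_X ✓.
Found U = {60} with f^{-1}(U) = {85} not in τ_X. Therefore f is NOT continuous.


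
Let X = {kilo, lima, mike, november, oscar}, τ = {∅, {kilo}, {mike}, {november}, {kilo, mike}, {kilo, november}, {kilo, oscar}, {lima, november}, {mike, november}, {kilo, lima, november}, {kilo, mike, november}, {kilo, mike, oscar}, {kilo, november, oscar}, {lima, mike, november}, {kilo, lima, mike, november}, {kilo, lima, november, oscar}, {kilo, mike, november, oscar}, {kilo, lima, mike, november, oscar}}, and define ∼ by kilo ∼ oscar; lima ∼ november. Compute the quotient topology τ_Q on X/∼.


X/∼ = {[kilo=oscar], [lima=november], [mike]}; |τ_Q| = 8.

Equivalence classes: [kilo=oscar], [lima=november], [mike].
Quotient map π: X → X/∼ sends kilo ↦ [kilo=oscar], lima ↦ [lima=november], mike ↦ [mike], november ↦ [lima=november], oscar ↦ [kilo=oscar].
For each subset V ⊆ X/∼, compute π^{-1}(V) ⊆ X and check whether π^{-1}(V) ∈ τ. V is open in τ_Q iff π^{-1}(V) ∈ τ.
  V = {}: π^{-1}(V) = ∅ ∈ τ ✓.
  V = {[kilo=oscar]}: π^{-1}(V) = {kilo, oscar} ∈ τ ✓.
  V = {[lima=november]}: π^{-1}(V) = {lima, november} ∈ τ ✓.
  V = {[kilo=oscar], [lima=november]}: π^{-1}(V) = {kilo, lima, november, oscar} ∈ τ ✓.
  V = {[mike]}: π^{-1}(V) = {mike} ∈ τ ✓.
  V = {[kilo=oscar], [mike]}: π^{-1}(V) = {kilo, mike, oscar} ∈ τ ✓.
  V = {[lima=november], [mike]}: π^{-1}(V) = {lima, mike, november} ∈ τ ✓.
  V = {[kilo=oscar], [lima=november], [mike]}: π^{-1}(V) = {kilo, lima, mike, november, oscar} ∈ τ ✓.
Open sets in the quotient: τ_Q = {{}, {[kilo=oscar]}, {[lima=november]}, {[kilo=oscar], [lima=november]}, {[mike]}, {[kilo=oscar], [mike]}, {[lima=november], [mike]}, {[kilo=oscar], [lima=november], [mike]}} (8 elements).


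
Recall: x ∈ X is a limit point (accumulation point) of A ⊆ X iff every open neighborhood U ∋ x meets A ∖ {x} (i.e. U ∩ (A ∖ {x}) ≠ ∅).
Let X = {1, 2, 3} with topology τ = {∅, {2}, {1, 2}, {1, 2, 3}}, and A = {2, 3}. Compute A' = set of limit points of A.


A' = {1, 3}

For each x ∈ X, list the open sets U ∈ τ with x ∈ U, then check whether U ∩ (A ∖ {x}) ≠ ∅ for every such U.
  x = 1: opens ∋ x are {1, 2}, {1, 2, 3}; each meets A ∖ {1}, so x IS a limit point.
  x = 2: open {2} ∋ x has {2} ∩ (A ∖ {2}) = ∅, so x is NOT a limit point.
  x = 3: opens ∋ x are {1, 2, 3}; each meets A ∖ {3}, so x IS a limit point.
Collecting: A' = {1, 3}.


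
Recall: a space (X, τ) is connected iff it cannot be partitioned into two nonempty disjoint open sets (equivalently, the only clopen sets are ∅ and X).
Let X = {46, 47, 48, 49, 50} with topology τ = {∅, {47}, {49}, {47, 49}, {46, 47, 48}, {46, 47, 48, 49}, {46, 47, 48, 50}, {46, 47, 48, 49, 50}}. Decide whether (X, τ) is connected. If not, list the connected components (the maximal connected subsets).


(X, τ) is disconnected; components = [{49}, {46, 47, 48, 50}].

Find clopen sets (U ∈ τ with X ∖ U ∈ τ):
  U = ∅, X ∖ U = {46, 47, 48, 49, 50} — both open, so U is clopen.
  U = {49}, X ∖ U = {46, 47, 48, 50} — both open, so U is clopen.
  U = {46, 47, 48, 50}, X ∖ U = {49} — both open, so U is clopen.
  U = {46, 47, 48, 49, 50}, X ∖ U = ∅ — both open, so U is clopen.
Nontrivial clopen(s) exist: e.g. {49}. So (X, τ) is disconnected.
Compute connected components by grouping points that agree on all clopens:
  component: {49}
  component: {46, 47, 48, 50}


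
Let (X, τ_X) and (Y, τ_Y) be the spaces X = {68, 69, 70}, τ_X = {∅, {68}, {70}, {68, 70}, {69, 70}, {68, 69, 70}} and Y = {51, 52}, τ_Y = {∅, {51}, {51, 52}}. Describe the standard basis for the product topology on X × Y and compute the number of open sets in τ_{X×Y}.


Basis B = {∅ × ∅, {68} × {51}, {70} × {51}, {68} × {51, 52}, {68, 70} × {51}, {69, 70} × {51}, {70} × {51, 52}, {68, 69, 70} × {51}, {68, 70} × {51, 52}, {69, 70} × {51, 52}, {68, 69, 70} × {51, 52}}; |τ_{X×Y}| = 18.

Enumerate products U × V with U ∈ τ_X, V ∈ τ_Y (deduplicated):
  ∅ × ∅ = {} (∅)
  {68} × {51} = {(68,51)}
  {70} × {51} = {(70,51)}
  {68} × {51, 52} = {(68,51), (68,52)}
  {68, 70} × {51} = {(68,51), (70,51)}
  {69, 70} × {51} = {(69,51), (70,51)}
  {70} × {51, 52} = {(70,51), (70,52)}
  {68, 69, 70} × {51} = {(68,51), (69,51), (70,51)}
  {68, 70} × {51, 52} = {(68,51), (68,52), (70,51), (70,52)}
  {69, 70} × {51, 52} = {(69,51), (69,52), (70,51), (70,52)}
  {68, 69, 70} × {51, 52} = {(68,51), (68,52), (69,51), (69,52), (70,51), (70,52)}
These 11 distinct sets form the basis B.
Close under arbitrary unions to get τ_{X×Y}; counting gives |τ_{X×Y}| = 18.


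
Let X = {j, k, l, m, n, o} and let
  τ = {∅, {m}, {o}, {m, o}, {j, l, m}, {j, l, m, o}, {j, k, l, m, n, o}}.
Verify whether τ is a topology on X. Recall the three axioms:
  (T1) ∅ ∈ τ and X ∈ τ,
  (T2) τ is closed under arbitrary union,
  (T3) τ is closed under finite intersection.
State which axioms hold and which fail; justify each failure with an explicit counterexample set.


τ IS a topology on X.

Axiom (T1): ∅ ∈ τ? Yes; X ∈ τ? Yes.
Axiom (T2/T3): check pairwise unions and intersections of members of τ.
All pairwise intersections and unions checked — each lies in τ. Therefore τ satisfies (T1), (T2), (T3): it IS a topology on X.


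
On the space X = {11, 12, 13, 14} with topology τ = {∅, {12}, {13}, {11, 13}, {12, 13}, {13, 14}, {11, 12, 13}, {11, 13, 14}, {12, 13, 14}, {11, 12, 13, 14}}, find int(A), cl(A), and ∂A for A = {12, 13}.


int(A) = {12, 13}, cl(A) = {11, 12, 13, 14}, ∂A = {11, 14}.

Closed sets in (X, τ) are complements of opens:
  closed(X, τ) = {∅, {11}, {12}, {14}, {11, 12}, {11, 14}, {12, 14}, {11, 12, 14}, {11, 13, 14}, {11, 12, 13, 14}}.
int(A) = ⋃ {U ∈ τ : U ⊆ A}. Opens contained in A: ∅, {12}, {13}, {12, 13}.
Taking the union of these: int(A) = {12, 13}.
cl(A) = ⋂ {C closed : A ⊆ C}. Closed sets containing A: {11, 12, 13, 14}.
Intersecting these: cl(A) = {11, 12, 13, 14}.
∂A = cl(A) ∖ int(A) = {11, 12, 13, 14} ∖ {12, 13} = {11, 14}.


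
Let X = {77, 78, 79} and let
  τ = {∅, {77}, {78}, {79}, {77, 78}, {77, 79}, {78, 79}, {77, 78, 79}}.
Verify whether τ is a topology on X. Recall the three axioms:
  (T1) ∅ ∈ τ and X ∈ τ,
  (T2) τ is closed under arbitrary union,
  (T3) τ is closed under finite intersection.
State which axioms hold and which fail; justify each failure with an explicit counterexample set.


τ IS a topology on X.

Axiom (T1): ∅ ∈ τ? Yes; X ∈ τ? Yes.
Axiom (T2/T3): check pairwise unions and intersections of members of τ.
All pairwise intersections and unions checked — each lies in τ. Therefore τ satisfies (T1), (T2), (T3): it IS a topology on X.


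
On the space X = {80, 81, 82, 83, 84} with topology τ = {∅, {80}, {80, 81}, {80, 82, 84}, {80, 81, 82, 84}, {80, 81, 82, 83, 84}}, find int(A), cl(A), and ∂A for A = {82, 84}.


int(A) = ∅, cl(A) = {82, 83, 84}, ∂A = {82, 83, 84}.

Closed sets in (X, τ) are complements of opens:
  closed(X, τ) = {∅, {83}, {81, 83}, {82, 83, 84}, {81, 82, 83, 84}, {80, 81, 82, 83, 84}}.
int(A) = ⋃ {U ∈ τ : U ⊆ A}. Opens contained in A: ∅.
Taking the union of these: int(A) = ∅.
cl(A) = ⋂ {C closed : A ⊆ C}. Closed sets containing A: {82, 83, 84}, {81, 82, 83, 84}, {80, 81, 82, 83, 84}.
Intersecting these: cl(A) = {82, 83, 84}.
∂A = cl(A) ∖ int(A) = {82, 83, 84} ∖ ∅ = {82, 83, 84}.


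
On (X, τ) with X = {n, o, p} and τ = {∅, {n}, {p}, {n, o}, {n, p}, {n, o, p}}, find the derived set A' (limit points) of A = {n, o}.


A' = {o}

For each x ∈ X, list the open sets U ∈ τ with x ∈ U, then check whether U ∩ (A ∖ {x}) ≠ ∅ for every such U.
  x = n: open {n} ∋ x has {n} ∩ (A ∖ {n}) = ∅, so x is NOT a limit point.
  x = o: opens ∋ x are {n, o}, {n, o, p}; each meets A ∖ {o}, so x IS a limit point.
  x = p: open {p} ∋ x has {p} ∩ (A ∖ {p}) = ∅, so x is NOT a limit point.
Collecting: A' = {o}.


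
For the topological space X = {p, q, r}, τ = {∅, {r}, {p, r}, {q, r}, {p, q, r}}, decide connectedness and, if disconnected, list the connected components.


(X, τ) is connected.

Find clopen sets (U ∈ τ with X ∖ U ∈ τ):
  U = ∅, X ∖ U = {p, q, r} — both open, so U is clopen.
  U = {p, q, r}, X ∖ U = ∅ — both open, so U is clopen.
Only trivial clopens (∅ and X) exist, so (X, τ) is connected.
Compute connected components by grouping points that agree on all clopens:
  component: {p, q, r}


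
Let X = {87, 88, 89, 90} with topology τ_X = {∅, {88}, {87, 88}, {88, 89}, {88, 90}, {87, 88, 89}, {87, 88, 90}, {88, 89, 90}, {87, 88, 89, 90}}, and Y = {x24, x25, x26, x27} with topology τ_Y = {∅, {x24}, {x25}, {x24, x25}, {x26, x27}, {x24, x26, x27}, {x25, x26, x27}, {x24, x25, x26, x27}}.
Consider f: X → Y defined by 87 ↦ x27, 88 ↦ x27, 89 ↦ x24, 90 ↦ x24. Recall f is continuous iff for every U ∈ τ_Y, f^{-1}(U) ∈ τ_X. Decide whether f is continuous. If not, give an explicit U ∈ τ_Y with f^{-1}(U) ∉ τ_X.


f is NOT continuous.

Compute f^{-1}(U) for each U ∈ τ_Y:
  U = ∅: f^{-1}(U) = ∅ ∈ τ_X ✓.
  U = {x24}: f^{-1}(U) = {89, 90} ∉ τ_X ✗.
  U = {x25}: f^{-1}(U) = ∅ ∈ τ_X ✓.
  U = {x24, x25}: f^{-1}(U) = {89, 90} ∉ τ_X ✗.
  U = {x26, x27}: f^{-1}(U) = {87, 88} ∈ τ_X ✓.
  U = {x24, x26, x27}: f^{-1}(U) = {87, 88, 89, 90} ∈ τ_X ✓.
  U = {x25, x26, x27}: f^{-1}(U) = {87, 88} ∈ τ_X ✓.
  U = {x24, x25, x26, x27}: f^{-1}(U) = {87, 88, 89, 90} ∈ τ_X ✓.
Found U = {x24} with f^{-1}(U) = {89, 90} not in τ_X. Therefore f is NOT continuous.


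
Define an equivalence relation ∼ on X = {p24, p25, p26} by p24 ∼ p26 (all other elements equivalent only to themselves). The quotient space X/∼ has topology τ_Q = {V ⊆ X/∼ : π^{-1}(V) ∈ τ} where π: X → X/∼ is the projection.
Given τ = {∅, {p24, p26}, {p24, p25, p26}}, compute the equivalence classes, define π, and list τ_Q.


X/∼ = {[p24=p26], [p25]}; |τ_Q| = 3.

Equivalence classes: [p24=p26], [p25].
Quotient map π: X → X/∼ sends p24 ↦ [p24=p26], p25 ↦ [p25], p26 ↦ [p24=p26].
For each subset V ⊆ X/∼, compute π^{-1}(V) ⊆ X and check whether π^{-1}(V) ∈ τ. V is open in τ_Q iff π^{-1}(V) ∈ τ.
  V = {}: π^{-1}(V) = ∅ ∈ τ ✓.
  V = {[p24=p26]}: π^{-1}(V) = {p24, p26} ∈ τ ✓.
  V = {[p25]}: π^{-1}(V) = {p25} ∉ τ ✗.
  V = {[p24=p26], [p25]}: π^{-1}(V) = {p24, p25, p26} ∈ τ ✓.
Open sets in the quotient: τ_Q = {{}, {[p24=p26]}, {[p24=p26], [p25]}} (3 elements).


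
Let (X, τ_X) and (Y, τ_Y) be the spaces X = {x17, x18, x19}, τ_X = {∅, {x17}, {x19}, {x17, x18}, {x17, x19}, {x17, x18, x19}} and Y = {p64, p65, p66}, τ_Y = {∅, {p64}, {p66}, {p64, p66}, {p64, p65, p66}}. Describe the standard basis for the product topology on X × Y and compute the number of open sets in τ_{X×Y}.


Basis B = {∅ × ∅, {x17} × {p64}, {x17} × {p66}, {x19} × {p64}, {x19} × {p66}, {x17} × {p64, p66}, {x17, x18} × {p64}, {x17, x19} × {p64}, {x17, x18} × {p66}, {x17, x19} × {p66}, {x19} × {p64, p66}, {x17} × {p64, p65, p66}, {x17, x18, x19} × {p64}, {x17, x18, x19} × {p66}, {x19} × {p64, p65, p66}, {x17, x18} × {p64, p66}, {x17, x19} × {p64, p66}, {x17, x18} × {p64, p65, p66}, {x17, x19} × {p64, p65, p66}, {x17, x18, x19} × {p64, p66}, {x17, x18, x19} × {p64, p65, p66}}; |τ_{X×Y}| = 70.

Enumerate products U × V with U ∈ τ_X, V ∈ τ_Y (deduplicated):
  ∅ × ∅ = {} (∅)
  {x17} × {p64} = {(x17,p64)}
  {x17} × {p66} = {(x17,p66)}
  {x19} × {p64} = {(x19,p64)}
  {x19} × {p66} = {(x19,p66)}
  {x17} × {p64, p66} = {(x17,p64), (x17,p66)}
  {x17, x18} × {p64} = {(x17,p64), (x18,p64)}
  {x17, x19} × {p64} = {(x17,p64), (x19,p64)}
  {x17, x18} × {p66} = {(x17,p66), (x18,p66)}
  {x17, x19} × {p66} = {(x17,p66), (x19,p66)}
  {x19} × {p64, p66} = {(x19,p64), (x19,p66)}
  {x17} × {p64, p65, p66} = {(x17,p64), (x17,p65), (x17,p66)}
  {x17, x18, x19} × {p64} = {(x17,p64), (x18,p64), (x19,p64)}
  {x17, x18, x19} × {p66} = {(x17,p66), (x18,p66), (x19,p66)}
  {x19} × {p64, p65, p66} = {(x19,p64), (x19,p65), (x19,p66)}
  {x17, x18} × {p64, p66} = {(x17,p64), (x17,p66), (x18,p64), (x18,p66)}
  {x17, x19} × {p64, p66} = {(x17,p64), (x17,p66), (x19,p64), (x19,p66)}
  {x17, x18} × {p64, p65, p66} = {(x17,p64), (x17,p65), (x17,p66), (x18,p64), (x18,p65), (x18,p66)}
  {x17, x19} × {p64, p65, p66} = {(x17,p64), (x17,p65), (x17,p66), (x19,p64), (x19,p65), (x19,p66)}
  {x17, x18, x19} × {p64, p66} = {(x17,p64), (x17,p66), (x18,p64), (x18,p66), (x19,p64), (x19,p66)}
  {x17, x18, x19} × {p64, p65, p66} = {(x17,p64), (x17,p65), (x17,p66), (x18,p64), (x18,p65), (x18,p66), (x19,p64), (x19,p65), (x19,p66)}
These 21 distinct sets form the basis B.
Close under arbitrary unions to get τ_{X×Y}; counting gives |τ_{X×Y}| = 70.


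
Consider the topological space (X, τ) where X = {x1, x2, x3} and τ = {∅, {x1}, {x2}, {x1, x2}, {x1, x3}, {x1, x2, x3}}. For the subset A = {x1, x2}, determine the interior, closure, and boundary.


int(A) = {x1, x2}, cl(A) = {x1, x2, x3}, ∂A = {x3}.

Closed sets in (X, τ) are complements of opens:
  closed(X, τ) = {∅, {x2}, {x3}, {x1, x3}, {x2, x3}, {x1, x2, x3}}.
int(A) = ⋃ {U ∈ τ : U ⊆ A}. Opens contained in A: ∅, {x1}, {x2}, {x1, x2}.
Taking the union of these: int(A) = {x1, x2}.
cl(A) = ⋂ {C closed : A ⊆ C}. Closed sets containing A: {x1, x2, x3}.
Intersecting these: cl(A) = {x1, x2, x3}.
∂A = cl(A) ∖ int(A) = {x1, x2, x3} ∖ {x1, x2} = {x3}.


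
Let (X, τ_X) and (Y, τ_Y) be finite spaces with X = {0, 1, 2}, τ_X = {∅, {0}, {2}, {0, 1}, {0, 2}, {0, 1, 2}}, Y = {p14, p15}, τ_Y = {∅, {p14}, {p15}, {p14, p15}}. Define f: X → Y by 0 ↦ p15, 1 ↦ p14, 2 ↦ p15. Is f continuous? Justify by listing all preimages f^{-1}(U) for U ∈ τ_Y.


f is NOT continuous.

Compute f^{-1}(U) for each U ∈ τ_Y:
  U = ∅: f^{-1}(U) = ∅ ∈ τ_X ✓.
  U = {p14}: f^{-1}(U) = {1} ∉ τ_X ✗.
  U = {p15}: f^{-1}(U) = {0, 2} ∈ τ_X ✓.
  U = {p14, p15}: f^{-1}(U) = {0, 1, 2} ∈ τ_X ✓.
Found U = {p14} with f^{-1}(U) = {1} not in τ_X. Therefore f is NOT continuous.


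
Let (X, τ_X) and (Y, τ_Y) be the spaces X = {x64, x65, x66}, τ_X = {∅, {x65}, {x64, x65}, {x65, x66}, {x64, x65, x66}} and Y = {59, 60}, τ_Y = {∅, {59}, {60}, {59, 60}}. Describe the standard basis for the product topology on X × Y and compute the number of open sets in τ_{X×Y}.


Basis B = {∅ × ∅, {x65} × {59}, {x65} × {60}, {x64, x65} × {59}, {x64, x65} × {60}, {x65} × {59, 60}, {x65, x66} × {59}, {x65, x66} × {60}, {x64, x65, x66} × {59}, {x64, x65, x66} × {60}, {x64, x65} × {59, 60}, {x65, x66} × {59, 60}, {x64, x65, x66} × {59, 60}}; |τ_{X×Y}| = 25.

Enumerate products U × V with U ∈ τ_X, V ∈ τ_Y (deduplicated):
  ∅ × ∅ = {} (∅)
  {x65} × {59} = {(x65,59)}
  {x65} × {60} = {(x65,60)}
  {x64, x65} × {59} = {(x64,59), (x65,59)}
  {x64, x65} × {60} = {(x64,60), (x65,60)}
  {x65} × {59, 60} = {(x65,59), (x65,60)}
  {x65, x66} × {59} = {(x65,59), (x66,59)}
  {x65, x66} × {60} = {(x65,60), (x66,60)}
  {x64, x65, x66} × {59} = {(x64,59), (x65,59), (x66,59)}
  {x64, x65, x66} × {60} = {(x64,60), (x65,60), (x66,60)}
  {x64, x65} × {59, 60} = {(x64,59), (x64,60), (x65,59), (x65,60)}
  {x65, x66} × {59, 60} = {(x65,59), (x65,60), (x66,59), (x66,60)}
  {x64, x65, x66} × {59, 60} = {(x64,59), (x64,60), (x65,59), (x65,60), (x66,59), (x66,60)}
These 13 distinct sets form the basis B.
Close under arbitrary unions to get τ_{X×Y}; counting gives |τ_{X×Y}| = 25.


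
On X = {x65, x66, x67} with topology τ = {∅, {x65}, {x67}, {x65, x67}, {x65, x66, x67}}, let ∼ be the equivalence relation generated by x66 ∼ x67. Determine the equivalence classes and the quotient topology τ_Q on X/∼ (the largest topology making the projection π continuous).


X/∼ = {[x65], [x66=x67]}; |τ_Q| = 3.

Equivalence classes: [x65], [x66=x67].
Quotient map π: X → X/∼ sends x65 ↦ [x65], x66 ↦ [x66=x67], x67 ↦ [x66=x67].
For each subset V ⊆ X/∼, compute π^{-1}(V) ⊆ X and check whether π^{-1}(V) ∈ τ. V is open in τ_Q iff π^{-1}(V) ∈ τ.
  V = {}: π^{-1}(V) = ∅ ∈ τ ✓.
  V = {[x65]}: π^{-1}(V) = {x65} ∈ τ ✓.
  V = {[x66=x67]}: π^{-1}(V) = {x66, x67} ∉ τ ✗.
  V = {[x65], [x66=x67]}: π^{-1}(V) = {x65, x66, x67} ∈ τ ✓.
Open sets in the quotient: τ_Q = {{}, {[x65]}, {[x65], [x66=x67]}} (3 elements).


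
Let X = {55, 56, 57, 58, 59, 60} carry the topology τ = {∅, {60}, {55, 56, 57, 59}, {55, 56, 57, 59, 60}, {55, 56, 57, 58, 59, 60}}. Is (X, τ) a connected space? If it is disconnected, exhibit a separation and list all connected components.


(X, τ) is connected.

Find clopen sets (U ∈ τ with X ∖ U ∈ τ):
  U = ∅, X ∖ U = {55, 56, 57, 58, 59, 60} — both open, so U is clopen.
  U = {55, 56, 57, 58, 59, 60}, X ∖ U = ∅ — both open, so U is clopen.
Only trivial clopens (∅ and X) exist, so (X, τ) is connected.
Compute connected components by grouping points that agree on all clopens:
  component: {55, 56, 57, 58, 59, 60}


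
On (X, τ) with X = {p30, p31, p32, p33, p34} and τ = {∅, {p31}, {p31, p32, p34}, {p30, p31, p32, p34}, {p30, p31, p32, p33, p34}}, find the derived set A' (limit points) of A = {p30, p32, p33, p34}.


A' = {p30, p32, p33, p34}

For each x ∈ X, list the open sets U ∈ τ with x ∈ U, then check whether U ∩ (A ∖ {x}) ≠ ∅ for every such U.
  x = p30: opens ∋ x are {p30, p31, p32, p34}, {p30, p31, p32, p33, p34}; each meets A ∖ {p30}, so x IS a limit point.
  x = p31: open {p31} ∋ x has {p31} ∩ (A ∖ {p31}) = ∅, so x is NOT a limit point.
  x = p32: opens ∋ x are {p31, p32, p34}, {p30, p31, p32, p34}, {p30, p31, p32, p33, p34}; each meets A ∖ {p32}, so x IS a limit point.
  x = p33: opens ∋ x are {p30, p31, p32, p33, p34}; each meets A ∖ {p33}, so x IS a limit point.
  x = p34: opens ∋ x are {p31, p32, p34}, {p30, p31, p32, p34}, {p30, p31, p32, p33, p34}; each meets A ∖ {p34}, so x IS a limit point.
Collecting: A' = {p30, p32, p33, p34}.


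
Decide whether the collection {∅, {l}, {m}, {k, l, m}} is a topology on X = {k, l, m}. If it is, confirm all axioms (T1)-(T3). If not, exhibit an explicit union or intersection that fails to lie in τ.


τ is NOT a topology on X.

Axiom (T1): ∅ ∈ τ? Yes; X ∈ τ? Yes.
Axiom (T2/T3): check pairwise unions and intersections of members of τ.
Counterexample for (T2): {l} ∪ {m} = {l, m} ∉ τ. Therefore τ is NOT a topology.


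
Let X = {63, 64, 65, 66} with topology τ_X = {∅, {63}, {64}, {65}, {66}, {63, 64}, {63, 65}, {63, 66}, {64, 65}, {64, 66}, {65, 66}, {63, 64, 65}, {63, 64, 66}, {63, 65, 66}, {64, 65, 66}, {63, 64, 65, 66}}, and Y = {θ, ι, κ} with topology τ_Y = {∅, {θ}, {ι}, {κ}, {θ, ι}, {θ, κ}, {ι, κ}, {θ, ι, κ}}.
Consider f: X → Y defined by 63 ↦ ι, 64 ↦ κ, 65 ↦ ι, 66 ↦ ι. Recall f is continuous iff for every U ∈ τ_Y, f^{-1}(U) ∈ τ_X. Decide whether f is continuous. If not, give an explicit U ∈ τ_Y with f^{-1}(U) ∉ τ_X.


f IS continuous.

Compute f^{-1}(U) for each U ∈ τ_Y:
  U = ∅: f^{-1}(U) = ∅ ∈ τ_X ✓.
  U = {θ}: f^{-1}(U) = ∅ ∈ τ_X ✓.
  U = {ι}: f^{-1}(U) = {63, 65, 66} ∈ τ_X ✓.
  U = {κ}: f^{-1}(U) = {64} ∈ τ_X ✓.
  U = {θ, ι}: f^{-1}(U) = {63, 65, 66} ∈ τ_X ✓.
  U = {θ, κ}: f^{-1}(U) = {64} ∈ τ_X ✓.
  U = {ι, κ}: f^{-1}(U) = {63, 64, 65, 66} ∈ τ_X ✓.
  U = {θ, ι, κ}: f^{-1}(U) = {63, 64, 65, 66} ∈ τ_X ✓.
Every preimage lies in τ_X, so f IS continuous.


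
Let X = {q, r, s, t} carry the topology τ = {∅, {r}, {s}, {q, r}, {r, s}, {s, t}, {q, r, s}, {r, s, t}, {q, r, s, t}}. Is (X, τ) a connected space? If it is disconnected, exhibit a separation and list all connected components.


(X, τ) is disconnected; components = [{q, r}, {s, t}].

Find clopen sets (U ∈ τ with X ∖ U ∈ τ):
  U = ∅, X ∖ U = {q, r, s, t} — both open, so U is clopen.
  U = {q, r}, X ∖ U = {s, t} — both open, so U is clopen.
  U = {s, t}, X ∖ U = {q, r} — both open, so U is clopen.
  U = {q, r, s, t}, X ∖ U = ∅ — both open, so U is clopen.
Nontrivial clopen(s) exist: e.g. {q, r}. So (X, τ) is disconnected.
Compute connected components by grouping points that agree on all clopens:
  component: {q, r}
  component: {s, t}


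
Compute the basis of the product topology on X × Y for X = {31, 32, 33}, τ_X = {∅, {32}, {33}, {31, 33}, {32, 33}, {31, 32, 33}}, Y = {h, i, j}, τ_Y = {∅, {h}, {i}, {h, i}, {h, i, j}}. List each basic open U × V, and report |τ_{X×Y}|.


Basis B = {∅ × ∅, {32} × {h}, {32} × {i}, {33} × {h}, {33} × {i}, {31, 33} × {h}, {31, 33} × {i}, {32} × {h, i}, {32, 33} × {h}, {32, 33} × {i}, {33} × {h, i}, {31, 32, 33} × {h}, {31, 32, 33} × {i}, {32} × {h, i, j}, {33} × {h, i, j}, {31, 33} × {h, i}, {32, 33} × {h, i}, {31, 33} × {h, i, j}, {31, 32, 33} × {h, i}, {32, 33} × {h, i, j}, {31, 32, 33} × {h, i, j}}; |τ_{X×Y}| = 70.

Enumerate products U × V with U ∈ τ_X, V ∈ τ_Y (deduplicated):
  ∅ × ∅ = {} (∅)
  {32} × {h} = {(32,h)}
  {32} × {i} = {(32,i)}
  {33} × {h} = {(33,h)}
  {33} × {i} = {(33,i)}
  {31, 33} × {h} = {(31,h), (33,h)}
  {31, 33} × {i} = {(31,i), (33,i)}
  {32} × {h, i} = {(32,h), (32,i)}
  {32, 33} × {h} = {(32,h), (33,h)}
  {32, 33} × {i} = {(32,i), (33,i)}
  {33} × {h, i} = {(33,h), (33,i)}
  {31, 32, 33} × {h} = {(31,h), (32,h), (33,h)}
  {31, 32, 33} × {i} = {(31,i), (32,i), (33,i)}
  {32} × {h, i, j} = {(32,h), (32,i), (32,j)}
  {33} × {h, i, j} = {(33,h), (33,i), (33,j)}
  {31, 33} × {h, i} = {(31,h), (31,i), (33,h), (33,i)}
  {32, 33} × {h, i} = {(32,h), (32,i), (33,h), (33,i)}
  {31, 33} × {h, i, j} = {(31,h), (31,i), (31,j), (33,h), (33,i), (33,j)}
  {31, 32, 33} × {h, i} = {(31,h), (31,i), (32,h), (32,i), (33,h), (33,i)}
  {32, 33} × {h, i, j} = {(32,h), (32,i), (32,j), (33,h), (33,i), (33,j)}
  {31, 32, 33} × {h, i, j} = {(31,h), (31,i), (31,j), (32,h), (32,i), (32,j), (33,h), (33,i), (33,j)}
These 21 distinct sets form the basis B.
Close under arbitrary unions to get τ_{X×Y}; counting gives |τ_{X×Y}| = 70.


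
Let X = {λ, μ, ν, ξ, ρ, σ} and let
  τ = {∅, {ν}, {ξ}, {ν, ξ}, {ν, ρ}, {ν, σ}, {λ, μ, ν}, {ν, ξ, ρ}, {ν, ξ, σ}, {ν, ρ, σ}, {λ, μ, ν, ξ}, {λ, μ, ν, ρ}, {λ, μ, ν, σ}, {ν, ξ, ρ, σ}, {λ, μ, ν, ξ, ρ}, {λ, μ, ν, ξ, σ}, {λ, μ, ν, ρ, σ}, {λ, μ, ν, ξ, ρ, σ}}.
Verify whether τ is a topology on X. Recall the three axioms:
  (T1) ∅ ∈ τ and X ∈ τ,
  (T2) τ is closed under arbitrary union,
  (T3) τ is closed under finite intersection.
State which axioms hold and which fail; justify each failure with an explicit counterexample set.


τ IS a topology on X.

Axiom (T1): ∅ ∈ τ? Yes; X ∈ τ? Yes.
Axiom (T2/T3): check pairwise unions and intersections of members of τ.
All pairwise intersections and unions checked — each lies in τ. Therefore τ satisfies (T1), (T2), (T3): it IS a topology on X.


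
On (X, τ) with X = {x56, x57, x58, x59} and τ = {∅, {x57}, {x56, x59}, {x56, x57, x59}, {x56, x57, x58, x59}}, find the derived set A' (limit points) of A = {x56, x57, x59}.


A' = {x56, x58, x59}

For each x ∈ X, list the open sets U ∈ τ with x ∈ U, then check whether U ∩ (A ∖ {x}) ≠ ∅ for every such U.
  x = x56: opens ∋ x are {x56, x59}, {x56, x57, x59}, {x56, x57, x58, x59}; each meets A ∖ {x56}, so x IS a limit point.
  x = x57: open {x57} ∋ x has {x57} ∩ (A ∖ {x57}) = ∅, so x is NOT a limit point.
  x = x58: opens ∋ x are {x56, x57, x58, x59}; each meets A ∖ {x58}, so x IS a limit point.
  x = x59: opens ∋ x are {x56, x59}, {x56, x57, x59}, {x56, x57, x58, x59}; each meets A ∖ {x59}, so x IS a limit point.
Collecting: A' = {x56, x58, x59}.


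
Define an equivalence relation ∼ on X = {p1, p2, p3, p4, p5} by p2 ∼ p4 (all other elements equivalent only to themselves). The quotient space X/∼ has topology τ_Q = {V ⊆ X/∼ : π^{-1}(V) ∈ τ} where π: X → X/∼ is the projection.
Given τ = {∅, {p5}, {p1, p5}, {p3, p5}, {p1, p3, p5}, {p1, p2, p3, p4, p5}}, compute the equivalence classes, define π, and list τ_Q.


X/∼ = {[p1], [p2=p4], [p3], [p5]}; |τ_Q| = 6.

Equivalence classes: [p1], [p2=p4], [p3], [p5].
Quotient map π: X → X/∼ sends p1 ↦ [p1], p2 ↦ [p2=p4], p3 ↦ [p3], p4 ↦ [p2=p4], p5 ↦ [p5].
For each subset V ⊆ X/∼, compute π^{-1}(V) ⊆ X and check whether π^{-1}(V) ∈ τ. V is open in τ_Q iff π^{-1}(V) ∈ τ.
  V = {}: π^{-1}(V) = ∅ ∈ τ ✓.
  V = {[p1]}: π^{-1}(V) = {p1} ∉ τ ✗.
  V = {[p2=p4]}: π^{-1}(V) = {p2, p4} ∉ τ ✗.
  V = {[p1], [p2=p4]}: π^{-1}(V) = {p1, p2, p4} ∉ τ ✗.
  V = {[p3]}: π^{-1}(V) = {p3} ∉ τ ✗.
  V = {[p1], [p3]}: π^{-1}(V) = {p1, p3} ∉ τ ✗.
  V = {[p2=p4], [p3]}: π^{-1}(V) = {p2, p3, p4} ∉ τ ✗.
  V = {[p1], [p2=p4], [p3]}: π^{-1}(V) = {p1, p2, p3, p4} ∉ τ ✗.
  V = {[p5]}: π^{-1}(V) = {p5} ∈ τ ✓.
  V = {[p1], [p5]}: π^{-1}(V) = {p1, p5} ∈ τ ✓.
  V = {[p2=p4], [p5]}: π^{-1}(V) = {p2, p4, p5} ∉ τ ✗.
  V = {[p1], [p2=p4], [p5]}: π^{-1}(V) = {p1, p2, p4, p5} ∉ τ ✗.
  V = {[p3], [p5]}: π^{-1}(V) = {p3, p5} ∈ τ ✓.
  V = {[p1], [p3], [p5]}: π^{-1}(V) = {p1, p3, p5} ∈ τ ✓.
  V = {[p2=p4], [p3], [p5]}: π^{-1}(V) = {p2, p3, p4, p5} ∉ τ ✗.
  V = {[p1], [p2=p4], [p3], [p5]}: π^{-1}(V) = {p1, p2, p3, p4, p5} ∈ τ ✓.
Open sets in the quotient: τ_Q = {{}, {[p5]}, {[p1], [p5]}, {[p3], [p5]}, {[p1], [p3], [p5]}, {[p1], [p2=p4], [p3], [p5]}} (6 elements).


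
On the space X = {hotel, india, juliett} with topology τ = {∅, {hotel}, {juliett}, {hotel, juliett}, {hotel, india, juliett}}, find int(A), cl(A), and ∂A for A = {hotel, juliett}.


int(A) = {hotel, juliett}, cl(A) = {hotel, india, juliett}, ∂A = {india}.

Closed sets in (X, τ) are complements of opens:
  closed(X, τ) = {∅, {india}, {hotel, india}, {india, juliett}, {hotel, india, juliett}}.
int(A) = ⋃ {U ∈ τ : U ⊆ A}. Opens contained in A: ∅, {hotel}, {juliett}, {hotel, juliett}.
Taking the union of these: int(A) = {hotel, juliett}.
cl(A) = ⋂ {C closed : A ⊆ C}. Closed sets containing A: {hotel, india, juliett}.
Intersecting these: cl(A) = {hotel, india, juliett}.
∂A = cl(A) ∖ int(A) = {hotel, india, juliett} ∖ {hotel, juliett} = {india}.


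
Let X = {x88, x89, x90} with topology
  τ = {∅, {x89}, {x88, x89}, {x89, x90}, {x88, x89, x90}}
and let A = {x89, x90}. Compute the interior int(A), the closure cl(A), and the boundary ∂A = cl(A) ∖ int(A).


int(A) = {x89, x90}, cl(A) = {x88, x89, x90}, ∂A = {x88}.

Closed sets in (X, τ) are complements of opens:
  closed(X, τ) = {∅, {x88}, {x90}, {x88, x90}, {x88, x89, x90}}.
int(A) = ⋃ {U ∈ τ : U ⊆ A}. Opens contained in A: ∅, {x89}, {x89, x90}.
Taking the union of these: int(A) = {x89, x90}.
cl(A) = ⋂ {C closed : A ⊆ C}. Closed sets containing A: {x88, x89, x90}.
Intersecting these: cl(A) = {x88, x89, x90}.
∂A = cl(A) ∖ int(A) = {x88, x89, x90} ∖ {x89, x90} = {x88}.


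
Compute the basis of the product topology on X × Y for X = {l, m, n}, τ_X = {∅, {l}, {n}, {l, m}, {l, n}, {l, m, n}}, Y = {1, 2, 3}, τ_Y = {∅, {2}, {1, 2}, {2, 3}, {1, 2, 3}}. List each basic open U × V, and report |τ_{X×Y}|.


Basis B = {∅ × ∅, {l} × {2}, {n} × {2}, {l} × {1, 2}, {l} × {2, 3}, {l, m} × {2}, {l, n} × {2}, {n} × {1, 2}, {n} × {2, 3}, {l} × {1, 2, 3}, {l, m, n} × {2}, {n} × {1, 2, 3}, {l, m} × {1, 2}, {l, n} × {1, 2}, {l, m} × {2, 3}, {l, n} × {2, 3}, {l, m} × {1, 2, 3}, {l, n} × {1, 2, 3}, {l, m, n} × {1, 2}, {l, m, n} × {2, 3}, {l, m, n} × {1, 2, 3}}; |τ_{X×Y}| = 70.

Enumerate products U × V with U ∈ τ_X, V ∈ τ_Y (deduplicated):
  ∅ × ∅ = {} (∅)
  {l} × {2} = {(l,2)}
  {n} × {2} = {(n,2)}
  {l} × {1, 2} = {(l,1), (l,2)}
  {l} × {2, 3} = {(l,2), (l,3)}
  {l, m} × {2} = {(l,2), (m,2)}
  {l, n} × {2} = {(l,2), (n,2)}
  {n} × {1, 2} = {(n,1), (n,2)}
  {n} × {2, 3} = {(n,2), (n,3)}
  {l} × {1, 2, 3} = {(l,1), (l,2), (l,3)}
  {l, m, n} × {2} = {(l,2), (m,2), (n,2)}
  {n} × {1, 2, 3} = {(n,1), (n,2), (n,3)}
  {l, m} × {1, 2} = {(l,1), (l,2), (m,1), (m,2)}
  {l, n} × {1, 2} = {(l,1), (l,2), (n,1), (n,2)}
  {l, m} × {2, 3} = {(l,2), (l,3), (m,2), (m,3)}
  {l, n} × {2, 3} = {(l,2), (l,3), (n,2), (n,3)}
  {l, m} × {1, 2, 3} = {(l,1), (l,2), (l,3), (m,1), (m,2), (m,3)}
  {l, n} × {1, 2, 3} = {(l,1), (l,2), (l,3), (n,1), (n,2), (n,3)}
  {l, m, n} × {1, 2} = {(l,1), (l,2), (m,1), (m,2), (n,1), (n,2)}
  {l, m, n} × {2, 3} = {(l,2), (l,3), (m,2), (m,3), (n,2), (n,3)}
  {l, m, n} × {1, 2, 3} = {(l,1), (l,2), (l,3), (m,1), (m,2), (m,3), (n,1), (n,2), (n,3)}
These 21 distinct sets form the basis B.
Close under arbitrary unions to get τ_{X×Y}; counting gives |τ_{X×Y}| = 70.


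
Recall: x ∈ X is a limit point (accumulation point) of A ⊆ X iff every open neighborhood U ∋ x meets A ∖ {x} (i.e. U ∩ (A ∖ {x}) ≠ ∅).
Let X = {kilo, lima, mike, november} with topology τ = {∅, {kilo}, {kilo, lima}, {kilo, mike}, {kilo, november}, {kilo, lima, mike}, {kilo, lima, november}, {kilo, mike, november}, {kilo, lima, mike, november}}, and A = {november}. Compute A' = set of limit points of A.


A' = ∅

For each x ∈ X, list the open sets U ∈ τ with x ∈ U, then check whether U ∩ (A ∖ {x}) ≠ ∅ for every such U.
  x = kilo: open {kilo} ∋ x has {kilo} ∩ (A ∖ {kilo}) = ∅, so x is NOT a limit point.
  x = lima: open {kilo, lima} ∋ x has {kilo, lima} ∩ (A ∖ {lima}) = ∅, so x is NOT a limit point.
  x = mike: open {kilo, mike} ∋ x has {kilo, mike} ∩ (A ∖ {mike}) = ∅, so x is NOT a limit point.
  x = november: open {kilo, november} ∋ x has {kilo, november} ∩ (A ∖ {november}) = ∅, so x is NOT a limit point.
Collecting: A' = ∅.


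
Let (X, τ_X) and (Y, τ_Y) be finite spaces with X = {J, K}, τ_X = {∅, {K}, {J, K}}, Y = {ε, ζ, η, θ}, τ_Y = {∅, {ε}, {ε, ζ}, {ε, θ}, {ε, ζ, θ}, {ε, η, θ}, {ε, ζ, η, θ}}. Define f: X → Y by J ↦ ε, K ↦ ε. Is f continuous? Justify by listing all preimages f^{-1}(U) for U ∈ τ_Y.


f IS continuous.

Compute f^{-1}(U) for each U ∈ τ_Y:
  U = ∅: f^{-1}(U) = ∅ ∈ τ_X ✓.
  U = {ε}: f^{-1}(U) = {J, K} ∈ τ_X ✓.
  U = {ε, ζ}: f^{-1}(U) = {J, K} ∈ τ_X ✓.
  U = {ε, θ}: f^{-1}(U) = {J, K} ∈ τ_X ✓.
  U = {ε, ζ, θ}: f^{-1}(U) = {J, K} ∈ τ_X ✓.
  U = {ε, η, θ}: f^{-1}(U) = {J, K} ∈ τ_X ✓.
  U = {ε, ζ, η, θ}: f^{-1}(U) = {J, K} ∈ τ_X ✓.
Every preimage lies in τ_X, so f IS continuous.


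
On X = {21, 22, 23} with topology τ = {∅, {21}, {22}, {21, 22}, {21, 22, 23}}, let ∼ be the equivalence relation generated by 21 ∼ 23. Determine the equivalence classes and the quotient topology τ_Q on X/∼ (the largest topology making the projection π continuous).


X/∼ = {[21=23], [22]}; |τ_Q| = 3.

Equivalence classes: [21=23], [22].
Quotient map π: X → X/∼ sends 21 ↦ [21=23], 22 ↦ [22], 23 ↦ [21=23].
For each subset V ⊆ X/∼, compute π^{-1}(V) ⊆ X and check whether π^{-1}(V) ∈ τ. V is open in τ_Q iff π^{-1}(V) ∈ τ.
  V = {}: π^{-1}(V) = ∅ ∈ τ ✓.
  V = {[21=23]}: π^{-1}(V) = {21, 23} ∉ τ ✗.
  V = {[22]}: π^{-1}(V) = {22} ∈ τ ✓.
  V = {[21=23], [22]}: π^{-1}(V) = {21, 22, 23} ∈ τ ✓.
Open sets in the quotient: τ_Q = {{}, {[22]}, {[21=23], [22]}} (3 elements).


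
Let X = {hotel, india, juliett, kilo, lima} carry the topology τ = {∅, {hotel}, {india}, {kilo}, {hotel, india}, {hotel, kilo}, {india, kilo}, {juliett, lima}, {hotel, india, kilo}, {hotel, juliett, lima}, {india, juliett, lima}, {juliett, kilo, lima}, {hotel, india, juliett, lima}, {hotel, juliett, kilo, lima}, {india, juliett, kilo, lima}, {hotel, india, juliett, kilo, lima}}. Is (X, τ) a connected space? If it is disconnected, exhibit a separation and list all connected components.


(X, τ) is disconnected; components = [{hotel}, {india}, {kilo}, {juliett, lima}].

Find clopen sets (U ∈ τ with X ∖ U ∈ τ):
  U = ∅, X ∖ U = {hotel, india, juliett, kilo, lima} — both open, so U is clopen.
  U = {hotel}, X ∖ U = {india, juliett, kilo, lima} — both open, so U is clopen.
  U = {india}, X ∖ U = {hotel, juliett, kilo, lima} — both open, so U is clopen.
  U = {kilo}, X ∖ U = {hotel, india, juliett, lima} — both open, so U is clopen.
  U = {hotel, india}, X ∖ U = {juliett, kilo, lima} — both open, so U is clopen.
  U = {hotel, kilo}, X ∖ U = {india, juliett, lima} — both open, so U is clopen.
  U = {india, kilo}, X ∖ U = {hotel, juliett, lima} — both open, so U is clopen.
  U = {juliett, lima}, X ∖ U = {hotel, india, kilo} — both open, so U is clopen.
  U = {hotel, india, kilo}, X ∖ U = {juliett, lima} — both open, so U is clopen.
  U = {hotel, juliett, lima}, X ∖ U = {india, kilo} — both open, so U is clopen.
  U = {india, juliett, lima}, X ∖ U = {hotel, kilo} — both open, so U is clopen.
  U = {juliett, kilo, lima}, X ∖ U = {hotel, india} — both open, so U is clopen.
  U = {hotel, india, juliett, lima}, X ∖ U = {kilo} — both open, so U is clopen.
  U = {hotel, juliett, kilo, lima}, X ∖ U = {india} — both open, so U is clopen.
  U = {india, juliett, kilo, lima}, X ∖ U = {hotel} — both open, so U is clopen.
  U = {hotel, india, juliett, kilo, lima}, X ∖ U = ∅ — both open, so U is clopen.
Nontrivial clopen(s) exist: e.g. {hotel, india}. So (X, τ) is disconnected.
Compute connected components by grouping points that agree on all clopens:
  component: {hotel}
  component: {india}
  component: {kilo}
  component: {juliett, lima}


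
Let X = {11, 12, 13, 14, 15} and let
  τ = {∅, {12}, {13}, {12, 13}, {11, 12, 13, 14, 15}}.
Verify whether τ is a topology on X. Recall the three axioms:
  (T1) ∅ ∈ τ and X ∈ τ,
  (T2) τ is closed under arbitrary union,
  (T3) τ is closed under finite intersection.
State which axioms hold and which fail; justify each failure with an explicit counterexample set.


τ IS a topology on X.

Axiom (T1): ∅ ∈ τ? Yes; X ∈ τ? Yes.
Axiom (T2/T3): check pairwise unions and intersections of members of τ.
All pairwise intersections and unions checked — each lies in τ. Therefore τ satisfies (T1), (T2), (T3): it IS a topology on X.


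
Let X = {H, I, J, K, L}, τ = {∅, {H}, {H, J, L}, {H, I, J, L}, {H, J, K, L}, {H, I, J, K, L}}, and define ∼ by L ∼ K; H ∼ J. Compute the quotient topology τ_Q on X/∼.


X/∼ = {[H=J], [I], [K=L]}; |τ_Q| = 3.

Equivalence classes: [H=J], [I], [K=L].
Quotient map π: X → X/∼ sends H ↦ [H=J], I ↦ [I], J ↦ [H=J], K ↦ [K=L], L ↦ [K=L].
For each subset V ⊆ X/∼, compute π^{-1}(V) ⊆ X and check whether π^{-1}(V) ∈ τ. V is open in τ_Q iff π^{-1}(V) ∈ τ.
  V = {}: π^{-1}(V) = ∅ ∈ τ ✓.
  V = {[H=J]}: π^{-1}(V) = {H, J} ∉ τ ✗.
  V = {[I]}: π^{-1}(V) = {I} ∉ τ ✗.
  V = {[H=J], [I]}: π^{-1}(V) = {H, I, J} ∉ τ ✗.
  V = {[K=L]}: π^{-1}(V) = {K, L} ∉ τ ✗.
  V = {[H=J], [K=L]}: π^{-1}(V) = {H, J, K, L} ∈ τ ✓.
  V = {[I], [K=L]}: π^{-1}(V) = {I, K, L} ∉ τ ✗.
  V = {[H=J], [I], [K=L]}: π^{-1}(V) = {H, I, J, K, L} ∈ τ ✓.
Open sets in the quotient: τ_Q = {{}, {[H=J], [K=L]}, {[H=J], [I], [K=L]}} (3 elements).


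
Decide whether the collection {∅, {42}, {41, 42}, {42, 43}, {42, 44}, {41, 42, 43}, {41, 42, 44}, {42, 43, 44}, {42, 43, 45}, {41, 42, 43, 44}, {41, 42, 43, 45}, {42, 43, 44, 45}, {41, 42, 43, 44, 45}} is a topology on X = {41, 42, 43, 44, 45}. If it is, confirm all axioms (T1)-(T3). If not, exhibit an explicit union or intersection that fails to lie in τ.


τ IS a topology on X.

Axiom (T1): ∅ ∈ τ? Yes; X ∈ τ? Yes.
Axiom (T2/T3): check pairwise unions and intersections of members of τ.
All pairwise intersections and unions checked — each lies in τ. Therefore τ satisfies (T1), (T2), (T3): it IS a topology on X.


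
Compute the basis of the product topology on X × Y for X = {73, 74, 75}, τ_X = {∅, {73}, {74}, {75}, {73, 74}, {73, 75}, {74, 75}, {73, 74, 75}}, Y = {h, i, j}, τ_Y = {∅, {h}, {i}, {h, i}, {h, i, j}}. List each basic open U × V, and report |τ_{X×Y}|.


Basis B = {∅ × ∅, {73} × {h}, {73} × {i}, {74} × {h}, {74} × {i}, {75} × {h}, {75} × {i}, {73} × {h, i}, {73, 74} × {h}, {73, 75} × {h}, {73, 74} × {i}, {73, 75} × {i}, {74} × {h, i}, {74, 75} × {h}, {74, 75} × {i}, {75} × {h, i}, {73} × {h, i, j}, {73, 74, 75} × {h}, {73, 74, 75} × {i}, {74} × {h, i, j}, {75} × {h, i, j}, {73, 74} × {h, i}, {73, 75} × {h, i}, {74, 75} × {h, i}, {73, 74} × {h, i, j}, {73, 75} × {h, i, j}, {73, 74, 75} × {h, i}, {74, 75} × {h, i, j}, {73, 74, 75} × {h, i, j}}; |τ_{X×Y}| = 125.

Enumerate products U × V with U ∈ τ_X, V ∈ τ_Y (deduplicated):
  ∅ × ∅ = {} (∅)
  {73} × {h} = {(73,h)}
  {73} × {i} = {(73,i)}
  {74} × {h} = {(74,h)}
  {74} × {i} = {(74,i)}
  {75} × {h} = {(75,h)}
  {75} × {i} = {(75,i)}
  {73} × {h, i} = {(73,h), (73,i)}
  {73, 74} × {h} = {(73,h), (74,h)}
  {73, 75} × {h} = {(73,h), (75,h)}
  {73, 74} × {i} = {(73,i), (74,i)}
  {73, 75} × {i} = {(73,i), (75,i)}
  {74} × {h, i} = {(74,h), (74,i)}
  {74, 75} × {h} = {(74,h), (75,h)}
  {74, 75} × {i} = {(74,i), (75,i)}
  {75} × {h, i} = {(75,h), (75,i)}
  {73} × {h, i, j} = {(73,h), (73,i), (73,j)}
  {73, 74, 75} × {h} = {(73,h), (74,h), (75,h)}
  {73, 74, 75} × {i} = {(73,i), (74,i), (75,i)}
  {74} × {h, i, j} = {(74,h), (74,i), (74,j)}
  {75} × {h, i, j} = {(75,h), (75,i), (75,j)}
  {73, 74} × {h, i} = {(73,h), (73,i), (74,h), (74,i)}
  {73, 75} × {h, i} = {(73,h), (73,i), (75,h), (75,i)}
  {74, 75} × {h, i} = {(74,h), (74,i), (75,h), (75,i)}
  {73, 74} × {h, i, j} = {(73,h), (73,i), (73,j), (74,h), (74,i), (74,j)}
  {73, 75} × {h, i, j} = {(73,h), (73,i), (73,j), (75,h), (75,i), (75,j)}
  {73, 74, 75} × {h, i} = {(73,h), (73,i), (74,h), (74,i), (75,h), (75,i)}
  {74, 75} × {h, i, j} = {(74,h), (74,i), (74,j), (75,h), (75,i), (75,j)}
  {73, 74, 75} × {h, i, j} = {(73,h), (73,i), (73,j), (74,h), (74,i), (74,j), (75,h), (75,i), (75,j)}
These 29 distinct sets form the basis B.
Close under arbitrary unions to get τ_{X×Y}; counting gives |τ_{X×Y}| = 125.
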